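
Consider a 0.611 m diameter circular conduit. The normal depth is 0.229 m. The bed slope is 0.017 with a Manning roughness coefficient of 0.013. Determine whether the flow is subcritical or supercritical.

supercritical

For a circular section of diameter D = 0.611 m at depth y = 0.229 m, the central angle is θ = 2 arccos(1 − 2y/D) = 2.635 rad. Then A = (D²/8)(θ − sin θ) = 0.1004 m² and P = Dθ/2 = 0.8051 m.
Hydraulic radius R = A/P = 0.1004/0.8051 = 0.1246 m.
V = (1/n) R^(2/3) √S = (1/0.013) × 0.1246^(2/3) × √0.017 = 2.503 m/s. Hydraulic depth D_h = A/T = 0.1004/0.5915 = 0.1697 m.
Froude number Fr = V/√(g·D_h) = 2.503/√(9.81×0.1697) = 1.94, which is greater than 1, so the flow is supercritical.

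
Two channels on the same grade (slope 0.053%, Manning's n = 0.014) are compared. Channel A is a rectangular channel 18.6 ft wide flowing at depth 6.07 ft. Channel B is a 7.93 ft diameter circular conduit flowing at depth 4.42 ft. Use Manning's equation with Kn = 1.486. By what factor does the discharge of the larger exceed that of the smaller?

5.76

Channel A: Flow area A = b·y = 18.6 × 6.07 = 112.9 ft². Wetted perimeter P = b + 2y = 18.6 + 2×6.07 = 30.74 ft. Hydraulic radius R = A/P = 112.9/30.74 = 3.673 ft. Q_A = (1.486/0.014)·112.9·3.673^(2/3)·√0.00053 = 656.7 ft³/s.
Channel B: For a circular section of diameter D = 7.93 ft at depth y = 4.42 ft, the central angle is θ = 2 arccos(1 − 2y/D) = 3.372 rad. Then A = (D²/8)(θ − sin θ) = 28.3 ft² and P = Dθ/2 = 13.37 ft. Hydraulic radius R = A/P = 28.3/13.37 = 2.117 ft. Q_B = (1.486/0.014)·28.3·2.117^(2/3)·√0.00053 = 114 ft³/s.
The larger discharge is 656.7 ft³/s and the smaller is 114 ft³/s; the ratio is 5.76.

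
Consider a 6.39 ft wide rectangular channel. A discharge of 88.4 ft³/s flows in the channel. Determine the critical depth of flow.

y_c = 1.81 ft

For a rectangular channel, critical depth y_c = (q²/g)^(1/3) where q = Q/b = 88.4/6.39 = 13.83 ft²/s.
So y_c = (13.83²/32.2)^(1/3) = 1.81 ft.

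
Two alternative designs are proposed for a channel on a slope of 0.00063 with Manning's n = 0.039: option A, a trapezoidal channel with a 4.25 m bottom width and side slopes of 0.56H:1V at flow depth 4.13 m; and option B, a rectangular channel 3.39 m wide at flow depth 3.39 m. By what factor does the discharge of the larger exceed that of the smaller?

3.42

Channel A: With bottom width b = 4.25 m and side slope z = 0.56: A = (b + zy)y = (4.25 + 0.56×4.13)×4.13 = 27.1 m²; P = b + 2y√(1+z²) = 4.25 + 2×4.13×1.146 = 13.72 m. Hydraulic radius R = A/P = 27.1/13.72 = 1.976 m. Q_A = (1/0.039)·27.1·1.976^(2/3)·√0.00063 = 27.47 m³/s.
Channel B: Flow area A = b·y = 3.39 × 3.39 = 11.49 m². Wetted perimeter P = b + 2y = 3.39 + 2×3.39 = 10.17 m. Hydraulic radius R = A/P = 11.49/10.17 = 1.13 m. Q_B = (1/0.039)·11.49·1.13^(2/3)·√0.00063 = 8.024 m³/s.
The larger discharge is 27.47 m³/s and the smaller is 8.024 m³/s; the ratio is 3.42.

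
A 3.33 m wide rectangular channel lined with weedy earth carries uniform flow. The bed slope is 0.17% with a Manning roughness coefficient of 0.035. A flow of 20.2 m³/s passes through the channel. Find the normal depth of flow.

Manning's equation rearranged: A R^(2/3) = nQ / (1·√S) = 0.035 × 20.2 / (√0.0017) = 17.15.
Try y = 5.76 m: A R^(2/3) = 22.75 — over.
Try y = 4.52 m: A R^(2/3) = 17.16 — ≈ 17.15.

y_n = 4.52 m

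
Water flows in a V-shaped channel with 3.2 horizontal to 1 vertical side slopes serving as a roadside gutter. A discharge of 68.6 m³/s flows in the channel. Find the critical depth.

y_c = 2.48 m

At critical depth, Q² T / (g A³) = 1, i.e. A³/T = Q²/g = 68.6²/9.81 = 479.7.
Trying y = 2.18 m: A³/T = 252.1 — short.
Trying y = 2.81 m: A³/T = 897 — over.
Trying y = 2.48 m: A³/T = 480.3 — ≈ 479.7.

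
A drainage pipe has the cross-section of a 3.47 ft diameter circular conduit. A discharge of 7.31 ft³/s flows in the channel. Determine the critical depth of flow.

y_c = 0.816 ft

At critical depth, Q² T / (g A³) = 1, i.e. A³/T = Q²/g = 7.31²/32.2 = 1.66.
At y = 0.59 ft: A³/T = 0.465 — short.
At y = 0.963 ft: A³/T = 3.157 — over.
At y = 0.816 ft: A³/T = 1.656 — matches.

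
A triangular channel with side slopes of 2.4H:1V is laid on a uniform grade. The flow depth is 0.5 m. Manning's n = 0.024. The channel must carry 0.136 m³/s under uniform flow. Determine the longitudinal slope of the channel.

S = 0.000209

For a triangular section with side slope z = 2.4: A = zy² = 2.4×0.5² = 0.6 m²; P = 2y√(1+z²) = 2×0.5×2.6 = 2.6 m.
Hydraulic radius R = A/P = 0.6/2.6 = 0.2308 m.
From Manning's equation, S = [nQ / (1 A R^(2/3))]² = [0.024 × 0.136 / (1 × 0.6 × 0.2308^(2/3))]² = 0.000209.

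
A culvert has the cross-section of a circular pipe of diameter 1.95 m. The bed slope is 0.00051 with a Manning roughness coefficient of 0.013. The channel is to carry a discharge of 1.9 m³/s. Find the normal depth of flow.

Manning's equation rearranged: A R^(2/3) = nQ / (1·√S) = 0.013 × 1.9 / (√0.00051) = 1.094.
Try y = 1.36 m: A R^(2/3) = 1.541 — high.
Try y = 0.858 m: A R^(2/3) = 0.7404 — low.
Try y = 1.08 m: A R^(2/3) = 1.096 — close enough.

y_n = 1.08 m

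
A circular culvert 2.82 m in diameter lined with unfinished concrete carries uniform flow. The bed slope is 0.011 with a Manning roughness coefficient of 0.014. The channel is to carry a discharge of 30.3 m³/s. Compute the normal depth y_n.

Manning's equation rearranged: A R^(2/3) = nQ / (1·√S) = 0.014 × 30.3 / (√0.011) = 4.045.
At y = 1.69 m: A R^(2/3) = 3.318 — short.
At y = 1.94 m: A R^(2/3) = 4.048 — ≈ 4.045.

y_n = 1.94 m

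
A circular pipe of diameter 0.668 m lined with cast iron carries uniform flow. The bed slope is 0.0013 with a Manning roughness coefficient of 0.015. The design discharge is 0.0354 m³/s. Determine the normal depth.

Manning's equation rearranged: A R^(2/3) = nQ / (1·√S) = 0.015 × 0.0354 / (√0.0013) = 0.01473.
At y = 0.145 m: A R^(2/3) = 0.01098 — low.
At y = 0.201 m: A R^(2/3) = 0.02093 — high.
At y = 0.168 m: A R^(2/3) = 0.01473 — close enough.

y_n = 0.168 m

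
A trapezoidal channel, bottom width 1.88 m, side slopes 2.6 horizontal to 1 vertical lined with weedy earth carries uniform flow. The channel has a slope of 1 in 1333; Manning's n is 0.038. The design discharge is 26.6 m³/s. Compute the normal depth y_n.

y_n = 2.93 m

Manning's equation rearranged: A R^(2/3) = nQ / (1·√S) = 0.038 × 26.6 / (√0.0007502) = 36.9.
At y = 2.01 m: A R^(2/3) = 15.15 — low.
At y = 2.93 m: A R^(2/3) = 36.93 — matches.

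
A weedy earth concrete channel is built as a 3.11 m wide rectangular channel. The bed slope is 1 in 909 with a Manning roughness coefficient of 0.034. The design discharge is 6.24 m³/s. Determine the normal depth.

y_n = 2.19 m

Manning's equation rearranged: A R^(2/3) = nQ / (1·√S) = 0.034 × 6.24 / (√0.0011) = 6.397.
Trying y = 1.63 m: A R^(2/3) = 4.353 — short.
Trying y = 2.45 m: A R^(2/3) = 7.37 — over.
Trying y = 2.19 m: A R^(2/3) = 6.393 — ≈ 6.397.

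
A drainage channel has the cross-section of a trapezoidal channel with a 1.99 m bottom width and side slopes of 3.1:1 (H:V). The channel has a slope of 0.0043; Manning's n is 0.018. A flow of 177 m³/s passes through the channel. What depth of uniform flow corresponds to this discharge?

y_n = 3.07 m

Manning's equation rearranged: A R^(2/3) = nQ / (1·√S) = 0.018 × 177 / (√0.0043) = 48.59.
Try y = 3.37 m: A R^(2/3) = 60.88 — too large.
Try y = 2.12 m: A R^(2/3) = 19.91 — too small.
Try y = 3.07 m: A R^(2/3) = 48.46 — ≈ 48.59.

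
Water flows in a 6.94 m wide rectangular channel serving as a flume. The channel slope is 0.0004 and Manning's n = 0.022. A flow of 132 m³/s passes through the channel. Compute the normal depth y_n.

Manning's equation rearranged: A R^(2/3) = nQ / (1·√S) = 0.022 × 132 / (√0.0004) = 145.2.
At y = 12 m: A R^(2/3) = 161.1 — too large.
At y = 9.52 m: A R^(2/3) = 123.1 — too small.
At y = 11 m: A R^(2/3) = 145.7 — matches.

y_n = 11 m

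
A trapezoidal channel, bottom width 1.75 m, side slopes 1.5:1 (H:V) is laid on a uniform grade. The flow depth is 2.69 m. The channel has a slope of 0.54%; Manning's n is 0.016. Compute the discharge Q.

With bottom width b = 1.75 m and side slope z = 1.5: A = (b + zy)y = (1.75 + 1.5×2.69)×2.69 = 15.56 m²; P = b + 2y√(1+z²) = 1.75 + 2×2.69×1.803 = 11.45 m.
Hydraulic radius R = A/P = 15.56/11.45 = 1.359 m.
Manning's equation: Q = (1/n) A R^(2/3) S^(1/2) = (1/0.016) × 15.56 × 1.359^(2/3) × 0.0054^(1/2) = 87.7 m³/s.

Q = 87.7 m³/s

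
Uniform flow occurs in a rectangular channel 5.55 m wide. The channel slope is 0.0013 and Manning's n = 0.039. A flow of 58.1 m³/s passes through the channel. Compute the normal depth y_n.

y_n = 7.14 m

Manning's equation rearranged: A R^(2/3) = nQ / (1·√S) = 0.039 × 58.1 / (√0.0013) = 62.84.
Try y = 7.84 m: A R^(2/3) = 70.21 — too large.
Try y = 5.72 m: A R^(2/3) = 48.16 — too small.
Try y = 7.14 m: A R^(2/3) = 62.87 — ≈ 62.84.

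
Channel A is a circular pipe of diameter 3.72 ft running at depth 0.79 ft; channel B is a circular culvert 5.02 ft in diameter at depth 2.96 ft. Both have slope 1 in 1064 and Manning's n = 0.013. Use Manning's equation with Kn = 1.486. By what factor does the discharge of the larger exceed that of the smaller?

14.7

Channel A: For a circular section of diameter D = 3.72 ft at depth y = 0.79 ft, the central angle is θ = 2 arccos(1 − 2y/D) = 1.916 rad. Then A = (D²/8)(θ − sin θ) = 1.686 ft² and P = Dθ/2 = 3.563 ft. Hydraulic radius R = A/P = 1.686/3.563 = 0.4731 ft. Q_A = (1.486/0.013)·1.686·0.4731^(2/3)·√0.0009398 = 3.587 ft³/s.
Channel B: For a circular section of diameter D = 5.02 ft at depth y = 2.96 ft, the central angle is θ = 2 arccos(1 − 2y/D) = 3.502 rad. Then A = (D²/8)(θ − sin θ) = 12.14 ft² and P = Dθ/2 = 8.79 ft. Hydraulic radius R = A/P = 12.14/8.79 = 1.381 ft. Q_B = (1.486/0.013)·12.14·1.381^(2/3)·√0.0009398 = 52.78 ft³/s.
The larger discharge is 52.78 ft³/s and the smaller is 3.587 ft³/s; the ratio is 14.7.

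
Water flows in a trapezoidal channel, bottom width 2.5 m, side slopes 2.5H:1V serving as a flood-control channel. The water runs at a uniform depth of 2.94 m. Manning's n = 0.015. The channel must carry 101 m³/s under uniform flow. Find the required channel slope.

S = 0.00149

With bottom width b = 2.5 m and side slope z = 2.5: A = (b + zy)y = (2.5 + 2.5×2.94)×2.94 = 28.96 m²; P = b + 2y√(1+z²) = 2.5 + 2×2.94×2.693 = 18.33 m.
Hydraulic radius R = A/P = 28.96/18.33 = 1.58 m.
From Manning's equation, S = [nQ / (1 A R^(2/3))]² = [0.015 × 101 / (1 × 28.96 × 1.58^(2/3))]² = 0.00149.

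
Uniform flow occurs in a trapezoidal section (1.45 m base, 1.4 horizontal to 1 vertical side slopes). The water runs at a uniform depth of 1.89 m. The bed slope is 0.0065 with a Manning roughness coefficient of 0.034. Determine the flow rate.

Q = 18 m³/s

With bottom width b = 1.45 m and side slope z = 1.4: A = (b + zy)y = (1.45 + 1.4×1.89)×1.89 = 7.741 m²; P = b + 2y√(1+z²) = 1.45 + 2×1.89×1.72 = 7.953 m.
Hydraulic radius R = A/P = 7.741/7.953 = 0.9734 m.
Manning's equation: Q = (1/n) A R^(2/3) S^(1/2) = (1/0.034) × 7.741 × 0.9734^(2/3) × 0.0065^(1/2) = 18 m³/s.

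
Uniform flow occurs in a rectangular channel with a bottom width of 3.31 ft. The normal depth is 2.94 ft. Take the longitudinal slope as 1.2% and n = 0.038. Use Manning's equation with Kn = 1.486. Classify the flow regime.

Flow area A = b·y = 3.31 × 2.94 = 9.731 ft². Wetted perimeter P = b + 2y = 3.31 + 2×2.94 = 9.19 ft.
Hydraulic radius R = A/P = 9.731/9.19 = 1.059 ft.
V = (1.486/n) R^(2/3) √S = (1.486/0.038) × 1.059^(2/3) × √0.012 = 4.45 ft/s. Hydraulic depth D_h = A/T = 9.731/3.31 = 2.94 ft.
Froude number Fr = V/√(g·D_h) = 4.45/√(32.2×2.94) = 0.457, which is less than 1, so the flow is subcritical.

subcritical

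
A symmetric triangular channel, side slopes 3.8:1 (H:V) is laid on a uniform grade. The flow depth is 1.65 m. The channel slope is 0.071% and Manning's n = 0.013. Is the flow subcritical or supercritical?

For a triangular section with side slope z = 3.8: A = zy² = 3.8×1.65² = 10.35 m²; P = 2y√(1+z²) = 2×1.65×3.929 = 12.97 m.
Hydraulic radius R = A/P = 10.35/12.97 = 0.7978 m.
V = (1/n) R^(2/3) √S = (1/0.013) × 0.7978^(2/3) × √0.00071 = 1.763 m/s. Hydraulic depth D_h = A/T = 10.35/12.54 = 0.825 m.
Froude number Fr = V/√(g·D_h) = 1.763/√(9.81×0.825) = 0.62, which is less than 1, so the flow is subcritical.

subcritical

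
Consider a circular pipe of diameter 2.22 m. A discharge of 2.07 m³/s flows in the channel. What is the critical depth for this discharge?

At critical depth, Q² T / (g A³) = 1, i.e. A³/T = Q²/g = 2.07²/9.81 = 0.4368.
At y = 0.769 m: A³/T = 0.7985 — high.
At y = 0.559 m: A³/T = 0.2318 — low.
At y = 0.658 m: A³/T = 0.4369 — matches.

y_c = 0.658 m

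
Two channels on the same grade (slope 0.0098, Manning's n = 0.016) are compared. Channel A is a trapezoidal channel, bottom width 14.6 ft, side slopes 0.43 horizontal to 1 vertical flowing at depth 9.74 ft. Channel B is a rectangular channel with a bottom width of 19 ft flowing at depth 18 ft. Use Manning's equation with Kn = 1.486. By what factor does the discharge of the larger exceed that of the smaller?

Channel A: With bottom width b = 14.6 ft and side slope z = 0.43: A = (b + zy)y = (14.6 + 0.43×9.74)×9.74 = 183 ft²; P = b + 2y√(1+z²) = 14.6 + 2×9.74×1.089 = 35.8 ft. Hydraulic radius R = A/P = 183/35.8 = 5.111 ft. Q_A = (1.486/0.016)·183·5.111^(2/3)·√0.0098 = 4992 ft³/s.
Channel B: Flow area A = b·y = 19 × 18 = 342 ft². Wetted perimeter P = b + 2y = 19 + 2×18 = 55 ft. Hydraulic radius R = A/P = 342/55 = 6.218 ft. Q_B = (1.486/0.016)·342·6.218^(2/3)·√0.0098 = 10630 ft³/s.
The larger discharge is 10630 ft³/s and the smaller is 4992 ft³/s; the ratio is 2.13.

2.13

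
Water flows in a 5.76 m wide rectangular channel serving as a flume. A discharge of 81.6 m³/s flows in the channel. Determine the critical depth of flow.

y_c = 2.73 m

For a rectangular channel, critical depth y_c = (q²/g)^(1/3) where q = Q/b = 81.6/5.76 = 14.17 m²/s.
So y_c = (14.17²/9.81)^(1/3) = 2.73 m.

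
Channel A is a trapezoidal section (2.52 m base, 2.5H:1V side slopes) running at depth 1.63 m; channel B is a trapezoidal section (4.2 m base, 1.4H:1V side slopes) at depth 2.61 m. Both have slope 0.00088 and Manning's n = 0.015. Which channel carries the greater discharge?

Channel A: With bottom width b = 2.52 m and side slope z = 2.5: A = (b + zy)y = (2.52 + 2.5×1.63)×1.63 = 10.75 m²; P = b + 2y√(1+z²) = 2.52 + 2×1.63×2.693 = 11.3 m. Hydraulic radius R = A/P = 10.75/11.3 = 0.9515 m. Q_A = (1/0.015)·10.75·0.9515^(2/3)·√0.00088 = 20.57 m³/s.
Channel B: With bottom width b = 4.2 m and side slope z = 1.4: A = (b + zy)y = (4.2 + 1.4×2.61)×2.61 = 20.5 m²; P = b + 2y√(1+z²) = 4.2 + 2×2.61×1.72 = 13.18 m. Hydraulic radius R = A/P = 20.5/13.18 = 1.555 m. Q_B = (1/0.015)·20.5·1.555^(2/3)·√0.00088 = 54.42 m³/s.
Q_A = 20.57 m³/s vs Q_B = 54.42 m³/s, so channel B carries more.

channel B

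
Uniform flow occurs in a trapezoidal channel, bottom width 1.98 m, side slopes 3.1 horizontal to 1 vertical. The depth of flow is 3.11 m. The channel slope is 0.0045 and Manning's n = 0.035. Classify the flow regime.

With bottom width b = 1.98 m and side slope z = 3.1: A = (b + zy)y = (1.98 + 3.1×3.11)×3.11 = 36.14 m²; P = b + 2y√(1+z²) = 1.98 + 2×3.11×3.257 = 22.24 m.
Hydraulic radius R = A/P = 36.14/22.24 = 1.625 m.
V = (1/n) R^(2/3) √S = (1/0.035) × 1.625^(2/3) × √0.0045 = 2.649 m/s. Hydraulic depth D_h = A/T = 36.14/21.26 = 1.7 m.
Froude number Fr = V/√(g·D_h) = 2.649/√(9.81×1.7) = 0.649, which is less than 1, so the flow is subcritical.

subcritical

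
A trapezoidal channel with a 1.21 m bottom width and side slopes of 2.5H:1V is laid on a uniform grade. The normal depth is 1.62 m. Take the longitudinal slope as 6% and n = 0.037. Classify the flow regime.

With bottom width b = 1.21 m and side slope z = 2.5: A = (b + zy)y = (1.21 + 2.5×1.62)×1.62 = 8.521 m²; P = b + 2y√(1+z²) = 1.21 + 2×1.62×2.693 = 9.934 m.
Hydraulic radius R = A/P = 8.521/9.934 = 0.8578 m.
V = (1/n) R^(2/3) √S = (1/0.037) × 0.8578^(2/3) × √0.06 = 5.977 m/s. Hydraulic depth D_h = A/T = 8.521/9.31 = 0.9153 m.
Froude number Fr = V/√(g·D_h) = 5.977/√(9.81×0.9153) = 1.99, which is greater than 1, so the flow is supercritical.

supercritical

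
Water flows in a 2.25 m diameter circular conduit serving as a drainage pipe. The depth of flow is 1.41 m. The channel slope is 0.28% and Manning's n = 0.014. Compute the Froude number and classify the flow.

For a circular section of diameter D = 2.25 m at depth y = 1.41 m, the central angle is θ = 2 arccos(1 − 2y/D) = 3.654 rad. Then A = (D²/8)(θ − sin θ) = 2.622 m² and P = Dθ/2 = 4.111 m.
Hydraulic radius R = A/P = 2.622/4.111 = 0.638 m.
V = (1/n) R^(2/3) √S = (1/0.014) × 0.638^(2/3) × √0.0028 = 2.801 m/s. Hydraulic depth D_h = A/T = 2.622/2.177 = 1.205 m.
Froude number Fr = V/√(g·D_h) = 2.801/√(9.81×1.205) = 0.815, which is less than 1, so the flow is subcritical.

subcritical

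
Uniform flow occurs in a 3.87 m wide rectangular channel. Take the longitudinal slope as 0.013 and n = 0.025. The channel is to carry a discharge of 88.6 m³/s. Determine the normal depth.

y_n = 4.17 m

Manning's equation rearranged: A R^(2/3) = nQ / (1·√S) = 0.025 × 88.6 / (√0.013) = 19.43.
Trying y = 4.8 m: A R^(2/3) = 23.01 — over.
Trying y = 3.5 m: A R^(2/3) = 15.68 — short.
Trying y = 4.17 m: A R^(2/3) = 19.44 — matches.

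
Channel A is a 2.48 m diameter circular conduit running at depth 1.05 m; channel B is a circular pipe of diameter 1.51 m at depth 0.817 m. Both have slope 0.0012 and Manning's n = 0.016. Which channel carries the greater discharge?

Channel A: For a circular section of diameter D = 2.48 m at depth y = 1.05 m, the central angle is θ = 2 arccos(1 − 2y/D) = 2.834 rad. Then A = (D²/8)(θ − sin θ) = 1.946 m² and P = Dθ/2 = 3.514 m. Hydraulic radius R = A/P = 1.946/3.514 = 0.5537 m. Q_A = (1/0.016)·1.946·0.5537^(2/3)·√0.0012 = 2.841 m³/s.
Channel B: For a circular section of diameter D = 1.51 m at depth y = 0.817 m, the central angle is θ = 2 arccos(1 − 2y/D) = 3.306 rad. Then A = (D²/8)(θ − sin θ) = 0.9889 m² and P = Dθ/2 = 2.496 m. Hydraulic radius R = A/P = 0.9889/2.496 = 0.3962 m. Q_B = (1/0.016)·0.9889·0.3962^(2/3)·√0.0012 = 1.155 m³/s.
Q_A = 2.841 m³/s vs Q_B = 1.155 m³/s, so channel A carries more.

channel A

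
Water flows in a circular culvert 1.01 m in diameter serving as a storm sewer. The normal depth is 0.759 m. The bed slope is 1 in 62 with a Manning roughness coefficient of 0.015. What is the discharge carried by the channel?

Q = 2.48 m³/s

For a circular section of diameter D = 1.01 m at depth y = 0.759 m, the central angle is θ = 2 arccos(1 − 2y/D) = 4.196 rad. Then A = (D²/8)(θ − sin θ) = 0.6459 m² and P = Dθ/2 = 2.119 m.
Hydraulic radius R = A/P = 0.6459/2.119 = 0.3048 m.
Manning's equation: Q = (1/n) A R^(2/3) S^(1/2) = (1/0.015) × 0.6459 × 0.3048^(2/3) × 0.01613^(1/2) = 2.48 m³/s.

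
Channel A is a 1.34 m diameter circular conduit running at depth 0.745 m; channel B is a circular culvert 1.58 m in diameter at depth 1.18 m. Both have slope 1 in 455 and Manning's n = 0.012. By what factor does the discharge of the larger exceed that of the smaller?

2.36

Channel A: For a circular section of diameter D = 1.34 m at depth y = 0.745 m, the central angle is θ = 2 arccos(1 − 2y/D) = 3.366 rad. Then A = (D²/8)(θ − sin θ) = 0.8054 m² and P = Dθ/2 = 2.255 m. Hydraulic radius R = A/P = 0.8054/2.255 = 0.3571 m. Q_A = (1/0.012)·0.8054·0.3571^(2/3)·√0.002198 = 1.584 m³/s.
Channel B: For a circular section of diameter D = 1.58 m at depth y = 1.18 m, the central angle is θ = 2 arccos(1 − 2y/D) = 4.174 rad. Then A = (D²/8)(θ − sin θ) = 1.57 m² and P = Dθ/2 = 3.298 m. Hydraulic radius R = A/P = 1.57/3.298 = 0.4763 m. Q_B = (1/0.012)·1.57·0.4763^(2/3)·√0.002198 = 3.742 m³/s.
The larger discharge is 3.742 m³/s and the smaller is 1.584 m³/s; the ratio is 2.36.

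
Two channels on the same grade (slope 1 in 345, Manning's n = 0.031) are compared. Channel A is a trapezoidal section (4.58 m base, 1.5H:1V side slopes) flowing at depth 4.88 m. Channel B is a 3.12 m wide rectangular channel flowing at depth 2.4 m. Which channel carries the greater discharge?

Channel A: With bottom width b = 4.58 m and side slope z = 1.5: A = (b + zy)y = (4.58 + 1.5×4.88)×4.88 = 58.07 m²; P = b + 2y√(1+z²) = 4.58 + 2×4.88×1.803 = 22.18 m. Hydraulic radius R = A/P = 58.07/22.18 = 2.619 m. Q_A = (1/0.031)·58.07·2.619^(2/3)·√0.002899 = 191.6 m³/s.
Channel B: Flow area A = b·y = 3.12 × 2.4 = 7.488 m². Wetted perimeter P = b + 2y = 3.12 + 2×2.4 = 7.92 m. Hydraulic radius R = A/P = 7.488/7.92 = 0.9455 m. Q_B = (1/0.031)·7.488·0.9455^(2/3)·√0.002899 = 12.53 m³/s.
Q_A = 191.6 m³/s vs Q_B = 12.53 m³/s, so channel A carries more.

channel A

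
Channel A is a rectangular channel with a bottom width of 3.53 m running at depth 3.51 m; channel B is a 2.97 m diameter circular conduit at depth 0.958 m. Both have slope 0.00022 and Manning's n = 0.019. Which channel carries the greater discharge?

Channel A: Flow area A = b·y = 3.53 × 3.51 = 12.39 m². Wetted perimeter P = b + 2y = 3.53 + 2×3.51 = 10.55 m. Hydraulic radius R = A/P = 12.39/10.55 = 1.174 m. Q_A = (1/0.019)·12.39·1.174^(2/3)·√0.00022 = 10.77 m³/s.
Channel B: For a circular section of diameter D = 2.97 m at depth y = 0.958 m, the central angle is θ = 2 arccos(1 − 2y/D) = 2.416 rad. Then A = (D²/8)(θ − sin θ) = 1.932 m² and P = Dθ/2 = 3.588 m. Hydraulic radius R = A/P = 1.932/3.588 = 0.5386 m. Q_B = (1/0.019)·1.932·0.5386^(2/3)·√0.00022 = 0.9985 m³/s.
Q_A = 10.77 m³/s vs Q_B = 0.9985 m³/s, so channel A carries more.

channel A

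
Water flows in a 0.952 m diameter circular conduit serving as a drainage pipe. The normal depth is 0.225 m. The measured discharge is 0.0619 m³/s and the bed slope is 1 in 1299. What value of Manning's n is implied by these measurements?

For a circular section of diameter D = 0.952 m at depth y = 0.225 m, the central angle is θ = 2 arccos(1 − 2y/D) = 2.031 rad. Then A = (D²/8)(θ − sin θ) = 0.1285 m² and P = Dθ/2 = 0.9666 m.
Hydraulic radius R = A/P = 0.1285/0.9666 = 0.133 m.
Rearranging Manning's equation: n = (1/Q) A R^(2/3) S^(1/2) = (1/0.0619) × 0.1285 × 0.133^(2/3) × √0.0007698 = 0.015.

n = 0.015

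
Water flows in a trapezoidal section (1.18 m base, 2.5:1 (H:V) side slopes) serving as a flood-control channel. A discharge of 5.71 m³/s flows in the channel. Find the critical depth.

y_c = 0.809 m

At critical depth, Q² T / (g A³) = 1, i.e. A³/T = Q²/g = 5.71²/9.81 = 3.324.
Try y = 0.988 m: A³/T = 7.663 — over.
Try y = 0.721 m: A³/T = 2.078 — short.
Try y = 0.809 m: A³/T = 3.328 — matches.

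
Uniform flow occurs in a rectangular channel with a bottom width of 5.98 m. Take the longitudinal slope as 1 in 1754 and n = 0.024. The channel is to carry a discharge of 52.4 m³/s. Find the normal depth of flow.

y_n = 5.64 m

Manning's equation rearranged: A R^(2/3) = nQ / (1·√S) = 0.024 × 52.4 / (√0.0005701) = 52.67.
Trying y = 4.88 m: A R^(2/3) = 44.04 — short.
Trying y = 6.67 m: A R^(2/3) = 64.67 — over.
Trying y = 5.64 m: A R^(2/3) = 52.72 — ≈ 52.67.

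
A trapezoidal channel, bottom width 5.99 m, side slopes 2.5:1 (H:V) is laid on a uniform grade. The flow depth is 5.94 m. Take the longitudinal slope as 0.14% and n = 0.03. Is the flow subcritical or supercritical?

subcritical

With bottom width b = 5.99 m and side slope z = 2.5: A = (b + zy)y = (5.99 + 2.5×5.94)×5.94 = 123.8 m²; P = b + 2y√(1+z²) = 5.99 + 2×5.94×2.693 = 37.98 m.
Hydraulic radius R = A/P = 123.8/37.98 = 3.26 m.
V = (1/n) R^(2/3) √S = (1/0.03) × 3.26^(2/3) × √0.0014 = 2.742 m/s. Hydraulic depth D_h = A/T = 123.8/35.69 = 3.468 m.
Froude number Fr = V/√(g·D_h) = 2.742/√(9.81×3.468) = 0.47, which is less than 1, so the flow is subcritical.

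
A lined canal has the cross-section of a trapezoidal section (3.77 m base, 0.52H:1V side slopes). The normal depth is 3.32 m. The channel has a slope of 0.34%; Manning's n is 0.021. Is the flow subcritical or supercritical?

subcritical

With bottom width b = 3.77 m and side slope z = 0.52: A = (b + zy)y = (3.77 + 0.52×3.32)×3.32 = 18.25 m²; P = b + 2y√(1+z²) = 3.77 + 2×3.32×1.127 = 11.25 m.
Hydraulic radius R = A/P = 18.25/11.25 = 1.621 m.
V = (1/n) R^(2/3) √S = (1/0.021) × 1.621^(2/3) × √0.0034 = 3.832 m/s. Hydraulic depth D_h = A/T = 18.25/7.223 = 2.526 m.
Froude number Fr = V/√(g·D_h) = 3.832/√(9.81×2.526) = 0.77, which is less than 1, so the flow is subcritical.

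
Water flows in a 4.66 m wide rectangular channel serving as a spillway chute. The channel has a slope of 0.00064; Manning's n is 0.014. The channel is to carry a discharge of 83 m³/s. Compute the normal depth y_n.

Manning's equation rearranged: A R^(2/3) = nQ / (1·√S) = 0.014 × 83 / (√0.00064) = 45.93.
Trying y = 8.61 m: A R^(2/3) = 60.11 — high.
Trying y = 6 m: A R^(2/3) = 39.49 — low.
Trying y = 6.82 m: A R^(2/3) = 45.92 — close enough.

y_n = 6.82 m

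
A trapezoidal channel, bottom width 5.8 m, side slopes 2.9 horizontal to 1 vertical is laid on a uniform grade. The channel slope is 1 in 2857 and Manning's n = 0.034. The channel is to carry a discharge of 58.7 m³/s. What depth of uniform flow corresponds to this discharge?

y_n = 3.78 m

Manning's equation rearranged: A R^(2/3) = nQ / (1·√S) = 0.034 × 58.7 / (√0.00035) = 106.7.
Try y = 4.22 m: A R^(2/3) = 136.5 — too large.
Try y = 3.35 m: A R^(2/3) = 81.74 — too small.
Try y = 3.78 m: A R^(2/3) = 106.7 — ≈ 106.7.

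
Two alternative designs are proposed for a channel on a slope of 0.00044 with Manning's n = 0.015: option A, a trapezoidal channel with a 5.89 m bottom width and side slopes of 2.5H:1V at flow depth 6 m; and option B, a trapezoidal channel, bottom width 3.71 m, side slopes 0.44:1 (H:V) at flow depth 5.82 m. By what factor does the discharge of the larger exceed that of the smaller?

Channel A: With bottom width b = 5.89 m and side slope z = 2.5: A = (b + zy)y = (5.89 + 2.5×6)×6 = 125.3 m²; P = b + 2y√(1+z²) = 5.89 + 2×6×2.693 = 38.2 m. Hydraulic radius R = A/P = 125.3/38.2 = 3.281 m. Q_A = (1/0.015)·125.3·3.281^(2/3)·√0.00044 = 387 m³/s.
Channel B: With bottom width b = 3.71 m and side slope z = 0.44: A = (b + zy)y = (3.71 + 0.44×5.82)×5.82 = 36.5 m²; P = b + 2y√(1+z²) = 3.71 + 2×5.82×1.093 = 16.43 m. Hydraulic radius R = A/P = 36.5/16.43 = 2.222 m. Q_B = (1/0.015)·36.5·2.222^(2/3)·√0.00044 = 86.9 m³/s.
The larger discharge is 387 m³/s and the smaller is 86.9 m³/s; the ratio is 4.45.

4.45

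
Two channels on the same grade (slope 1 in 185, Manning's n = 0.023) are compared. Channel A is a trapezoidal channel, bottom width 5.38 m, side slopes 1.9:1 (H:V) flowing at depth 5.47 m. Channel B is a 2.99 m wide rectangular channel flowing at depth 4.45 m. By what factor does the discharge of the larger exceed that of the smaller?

12.5

Channel A: With bottom width b = 5.38 m and side slope z = 1.9: A = (b + zy)y = (5.38 + 1.9×5.47)×5.47 = 86.28 m²; P = b + 2y√(1+z²) = 5.38 + 2×5.47×2.147 = 28.87 m. Hydraulic radius R = A/P = 86.28/28.87 = 2.989 m. Q_A = (1/0.023)·86.28·2.989^(2/3)·√0.005405 = 572.2 m³/s.
Channel B: Flow area A = b·y = 2.99 × 4.45 = 13.31 m². Wetted perimeter P = b + 2y = 2.99 + 2×4.45 = 11.89 m. Hydraulic radius R = A/P = 13.31/11.89 = 1.119 m. Q_B = (1/0.023)·13.31·1.119^(2/3)·√0.005405 = 45.84 m³/s.
The larger discharge is 572.2 m³/s and the smaller is 45.84 m³/s; the ratio is 12.5.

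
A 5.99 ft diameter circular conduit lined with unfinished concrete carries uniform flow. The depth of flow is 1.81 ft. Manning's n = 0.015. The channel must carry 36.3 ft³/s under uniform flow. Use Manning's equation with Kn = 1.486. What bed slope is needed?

S = 0.0025

For a circular section of diameter D = 5.99 ft at depth y = 1.81 ft, the central angle is θ = 2 arccos(1 − 2y/D) = 2.328 rad. Then A = (D²/8)(θ − sin θ) = 7.182 ft² and P = Dθ/2 = 6.972 ft.
Hydraulic radius R = A/P = 7.182/6.972 = 1.03 ft.
From Manning's equation, S = [nQ / (1.486 A R^(2/3))]² = [0.015 × 36.3 / (1.486 × 7.182 × 1.03^(2/3))]² = 0.0025.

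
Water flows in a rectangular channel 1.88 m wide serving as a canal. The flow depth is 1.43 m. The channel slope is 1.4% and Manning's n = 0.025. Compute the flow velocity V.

V = 3.24 m/s

Flow area A = b·y = 1.88 × 1.43 = 2.688 m². Wetted perimeter P = b + 2y = 1.88 + 2×1.43 = 4.74 m.
Hydraulic radius R = A/P = 2.688/4.74 = 0.5672 m.
From Manning's equation, V = (1/n) R^(2/3) S^(1/2) = (1/0.025) × 0.5672^(2/3) × 0.014^(1/2) = 3.24 m/s.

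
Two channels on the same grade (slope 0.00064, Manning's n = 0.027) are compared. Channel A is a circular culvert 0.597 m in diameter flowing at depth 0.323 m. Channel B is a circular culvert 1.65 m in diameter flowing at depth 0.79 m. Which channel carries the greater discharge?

Channel A: For a circular section of diameter D = 0.597 m at depth y = 0.323 m, the central angle is θ = 2 arccos(1 − 2y/D) = 3.306 rad. Then A = (D²/8)(θ − sin θ) = 0.1546 m² and P = Dθ/2 = 0.9868 m. Hydraulic radius R = A/P = 0.1546/0.9868 = 0.1566 m. Q_A = (1/0.027)·0.1546·0.1566^(2/3)·√0.00064 = 0.04208 m³/s.
Channel B: For a circular section of diameter D = 1.65 m at depth y = 0.79 m, the central angle is θ = 2 arccos(1 − 2y/D) = 3.057 rad. Then A = (D²/8)(θ − sin θ) = 1.011 m² and P = Dθ/2 = 2.522 m. Hydraulic radius R = A/P = 1.011/2.522 = 0.4011 m. Q_B = (1/0.027)·1.011·0.4011^(2/3)·√0.00064 = 0.5154 m³/s.
Q_A = 0.04208 m³/s vs Q_B = 0.5154 m³/s, so channel B carries more.

channel B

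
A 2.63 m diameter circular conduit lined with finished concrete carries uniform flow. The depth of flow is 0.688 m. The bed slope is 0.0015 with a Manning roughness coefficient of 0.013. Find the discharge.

For a circular section of diameter D = 2.63 m at depth y = 0.688 m, the central angle is θ = 2 arccos(1 − 2y/D) = 2.148 rad. Then A = (D²/8)(θ − sin θ) = 1.132 m² and P = Dθ/2 = 2.824 m.
Hydraulic radius R = A/P = 1.132/2.824 = 0.4009 m.
Manning's equation: Q = (1/n) A R^(2/3) S^(1/2) = (1/0.013) × 1.132 × 0.4009^(2/3) × 0.0015^(1/2) = 1.83 m³/s.

Q = 1.83 m³/s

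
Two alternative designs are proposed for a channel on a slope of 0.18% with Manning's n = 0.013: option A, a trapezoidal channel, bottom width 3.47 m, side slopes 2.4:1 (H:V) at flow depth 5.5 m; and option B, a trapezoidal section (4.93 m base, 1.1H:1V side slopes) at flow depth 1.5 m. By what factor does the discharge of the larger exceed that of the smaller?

18.1

Channel A: With bottom width b = 3.47 m and side slope z = 2.4: A = (b + zy)y = (3.47 + 2.4×5.5)×5.5 = 91.68 m²; P = b + 2y√(1+z²) = 3.47 + 2×5.5×2.6 = 32.07 m. Hydraulic radius R = A/P = 91.68/32.07 = 2.859 m. Q_A = (1/0.013)·91.68·2.859^(2/3)·√0.0018 = 602.7 m³/s.
Channel B: With bottom width b = 4.93 m and side slope z = 1.1: A = (b + zy)y = (4.93 + 1.1×1.5)×1.5 = 9.87 m²; P = b + 2y√(1+z²) = 4.93 + 2×1.5×1.487 = 9.39 m. Hydraulic radius R = A/P = 9.87/9.39 = 1.051 m. Q_B = (1/0.013)·9.87·1.051^(2/3)·√0.0018 = 33.3 m³/s.
The larger discharge is 602.7 m³/s and the smaller is 33.3 m³/s; the ratio is 18.1.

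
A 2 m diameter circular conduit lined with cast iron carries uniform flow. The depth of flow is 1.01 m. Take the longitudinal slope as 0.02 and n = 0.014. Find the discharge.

For a circular section of diameter D = 2 m at depth y = 1.01 m, the central angle is θ = 2 arccos(1 − 2y/D) = 3.162 rad. Then A = (D²/8)(θ − sin θ) = 1.591 m² and P = Dθ/2 = 3.162 m.
Hydraulic radius R = A/P = 1.591/3.162 = 0.5032 m.
Manning's equation: Q = (1/n) A R^(2/3) S^(1/2) = (1/0.014) × 1.591 × 0.5032^(2/3) × 0.02^(1/2) = 10.2 m³/s.

Q = 10.2 m³/s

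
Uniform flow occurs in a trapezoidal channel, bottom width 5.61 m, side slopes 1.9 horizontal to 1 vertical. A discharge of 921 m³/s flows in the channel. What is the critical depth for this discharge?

At critical depth, Q² T / (g A³) = 1, i.e. A³/T = Q²/g = 921²/9.81 = 86470.
Try y = 9.25 m: A³/T = 242000 — high.
Try y = 5.17 m: A³/T = 20110 — low.
Try y = 7.3 m: A³/T = 86230 — close enough.

y_c = 7.3 m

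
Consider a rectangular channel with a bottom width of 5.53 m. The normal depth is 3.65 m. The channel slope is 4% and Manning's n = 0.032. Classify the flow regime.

Flow area A = b·y = 5.53 × 3.65 = 20.18 m². Wetted perimeter P = b + 2y = 5.53 + 2×3.65 = 12.83 m.
Hydraulic radius R = A/P = 20.18/12.83 = 1.573 m.
V = (1/n) R^(2/3) √S = (1/0.032) × 1.573^(2/3) × √0.04 = 8.454 m/s. Hydraulic depth D_h = A/T = 20.18/5.53 = 3.65 m.
Froude number Fr = V/√(g·D_h) = 8.454/√(9.81×3.65) = 1.41, which is greater than 1, so the flow is supercritical.

supercritical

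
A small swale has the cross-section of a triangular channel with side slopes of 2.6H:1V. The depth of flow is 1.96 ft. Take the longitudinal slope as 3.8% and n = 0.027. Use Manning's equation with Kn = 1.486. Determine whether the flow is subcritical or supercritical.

For a triangular section with side slope z = 2.6: A = zy² = 2.6×1.96² = 9.988 ft²; P = 2y√(1+z²) = 2×1.96×2.786 = 10.92 ft.
Hydraulic radius R = A/P = 9.988/10.92 = 0.9147 ft.
V = (1.486/n) R^(2/3) √S = (1.486/0.027) × 0.9147^(2/3) × √0.038 = 10.11 ft/s. Hydraulic depth D_h = A/T = 9.988/10.19 = 0.98 ft.
Froude number Fr = V/√(g·D_h) = 10.11/√(32.2×0.98) = 1.8, which is greater than 1, so the flow is supercritical.

supercritical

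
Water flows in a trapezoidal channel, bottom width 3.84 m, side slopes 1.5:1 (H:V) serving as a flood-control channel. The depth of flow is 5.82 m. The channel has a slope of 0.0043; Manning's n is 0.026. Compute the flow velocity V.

With bottom width b = 3.84 m and side slope z = 1.5: A = (b + zy)y = (3.84 + 1.5×5.82)×5.82 = 73.16 m²; P = b + 2y√(1+z²) = 3.84 + 2×5.82×1.803 = 24.82 m.
Hydraulic radius R = A/P = 73.16/24.82 = 2.947 m.
From Manning's equation, V = (1/n) R^(2/3) S^(1/2) = (1/0.026) × 2.947^(2/3) × 0.0043^(1/2) = 5.18 m/s.

V = 5.18 m/s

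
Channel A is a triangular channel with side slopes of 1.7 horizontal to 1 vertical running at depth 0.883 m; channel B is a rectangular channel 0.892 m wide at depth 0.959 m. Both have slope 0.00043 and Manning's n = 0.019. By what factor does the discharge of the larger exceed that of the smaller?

Channel A: For a triangular section with side slope z = 1.7: A = zy² = 1.7×0.883² = 1.325 m²; P = 2y√(1+z²) = 2×0.883×1.972 = 3.483 m. Hydraulic radius R = A/P = 1.325/3.483 = 0.3805 m. Q_A = (1/0.019)·1.325·0.3805^(2/3)·√0.00043 = 0.7597 m³/s.
Channel B: Flow area A = b·y = 0.892 × 0.959 = 0.8554 m². Wetted perimeter P = b + 2y = 0.892 + 2×0.959 = 2.81 m. Hydraulic radius R = A/P = 0.8554/2.81 = 0.3044 m. Q_B = (1/0.019)·0.8554·0.3044^(2/3)·√0.00043 = 0.4225 m³/s.
The larger discharge is 0.7597 m³/s and the smaller is 0.4225 m³/s; the ratio is 1.8.

1.8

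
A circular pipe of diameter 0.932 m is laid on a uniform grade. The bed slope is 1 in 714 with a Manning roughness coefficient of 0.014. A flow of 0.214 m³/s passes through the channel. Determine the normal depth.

Manning's equation rearranged: A R^(2/3) = nQ / (1·√S) = 0.014 × 0.214 / (√0.001401) = 0.08006.
At y = 0.449 m: A R^(2/3) = 0.1212 — high.
At y = 0.356 m: A R^(2/3) = 0.07997 — matches.

y_n = 0.356 m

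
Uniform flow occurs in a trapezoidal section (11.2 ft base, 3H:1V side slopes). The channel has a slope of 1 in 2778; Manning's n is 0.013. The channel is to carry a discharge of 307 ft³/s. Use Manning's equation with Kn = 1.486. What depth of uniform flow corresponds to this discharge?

y_n = 3.63 ft

Manning's equation rearranged: A R^(2/3) = nQ / (1.486·√S) = 0.013 × 307 / (1.486 × √0.00036) = 141.6.
Trying y = 4.18 ft: A R^(2/3) = 189.4 — too large.
Trying y = 2.56 ft: A R^(2/3) = 70.58 — too small.
Trying y = 3.63 ft: A R^(2/3) = 141.6 — matches.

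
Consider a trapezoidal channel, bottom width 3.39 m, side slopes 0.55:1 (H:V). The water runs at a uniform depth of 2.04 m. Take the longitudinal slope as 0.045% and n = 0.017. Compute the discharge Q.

With bottom width b = 3.39 m and side slope z = 0.55: A = (b + zy)y = (3.39 + 0.55×2.04)×2.04 = 9.204 m²; P = b + 2y√(1+z²) = 3.39 + 2×2.04×1.141 = 8.046 m.
Hydraulic radius R = A/P = 9.204/8.046 = 1.144 m.
Manning's equation: Q = (1/n) A R^(2/3) S^(1/2) = (1/0.017) × 9.204 × 1.144^(2/3) × 0.00045^(1/2) = 12.6 m³/s.

Q = 12.6 m³/s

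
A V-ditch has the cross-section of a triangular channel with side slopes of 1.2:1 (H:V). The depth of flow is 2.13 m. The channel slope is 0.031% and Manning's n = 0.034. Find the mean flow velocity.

V = 0.453 m/s

For a triangular section with side slope z = 1.2: A = zy² = 1.2×2.13² = 5.444 m²; P = 2y√(1+z²) = 2×2.13×1.562 = 6.654 m.
Hydraulic radius R = A/P = 5.444/6.654 = 0.8182 m.
From Manning's equation, V = (1/n) R^(2/3) S^(1/2) = (1/0.034) × 0.8182^(2/3) × 0.00031^(1/2) = 0.453 m/s.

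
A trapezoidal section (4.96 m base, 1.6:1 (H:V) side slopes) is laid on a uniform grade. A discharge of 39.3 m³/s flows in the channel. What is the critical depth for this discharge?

At critical depth, Q² T / (g A³) = 1, i.e. A³/T = Q²/g = 39.3²/9.81 = 157.4.
At y = 1.95 m: A³/T = 349.2 — over.
At y = 1.34 m: A³/T = 93.28 — short.
At y = 1.56 m: A³/T = 158.1 — matches.

y_c = 1.56 m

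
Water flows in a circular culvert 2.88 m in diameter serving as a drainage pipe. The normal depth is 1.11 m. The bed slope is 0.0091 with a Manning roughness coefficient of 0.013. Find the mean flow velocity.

V = 5.22 m/s

For a circular section of diameter D = 2.88 m at depth y = 1.11 m, the central angle is θ = 2 arccos(1 − 2y/D) = 2.679 rad. Then A = (D²/8)(θ − sin θ) = 2.315 m² and P = Dθ/2 = 3.858 m.
Hydraulic radius R = A/P = 2.315/3.858 = 0.6001 m.
From Manning's equation, V = (1/n) R^(2/3) S^(1/2) = (1/0.013) × 0.6001^(2/3) × 0.0091^(1/2) = 5.22 m/s.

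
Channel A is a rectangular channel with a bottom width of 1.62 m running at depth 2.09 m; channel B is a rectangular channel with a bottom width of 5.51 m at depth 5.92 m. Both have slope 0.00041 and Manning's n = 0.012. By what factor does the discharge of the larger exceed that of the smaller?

21

Channel A: Flow area A = b·y = 1.62 × 2.09 = 3.386 m². Wetted perimeter P = b + 2y = 1.62 + 2×2.09 = 5.8 m. Hydraulic radius R = A/P = 3.386/5.8 = 0.5838 m. Q_A = (1/0.012)·3.386·0.5838^(2/3)·√0.00041 = 3.991 m³/s.
Channel B: Flow area A = b·y = 5.51 × 5.92 = 32.62 m². Wetted perimeter P = b + 2y = 5.51 + 2×5.92 = 17.35 m. Hydraulic radius R = A/P = 32.62/17.35 = 1.88 m. Q_B = (1/0.012)·32.62·1.88^(2/3)·√0.00041 = 83.84 m³/s.
The larger discharge is 83.84 m³/s and the smaller is 3.991 m³/s; the ratio is 21.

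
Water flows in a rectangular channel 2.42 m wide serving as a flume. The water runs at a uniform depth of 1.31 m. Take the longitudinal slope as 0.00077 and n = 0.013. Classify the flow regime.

Flow area A = b·y = 2.42 × 1.31 = 3.17 m². Wetted perimeter P = b + 2y = 2.42 + 2×1.31 = 5.04 m.
Hydraulic radius R = A/P = 3.17/5.04 = 0.629 m.
V = (1/n) R^(2/3) √S = (1/0.013) × 0.629^(2/3) × √0.00077 = 1.567 m/s. Hydraulic depth D_h = A/T = 3.17/2.42 = 1.31 m.
Froude number Fr = V/√(g·D_h) = 1.567/√(9.81×1.31) = 0.437, which is less than 1, so the flow is subcritical.

subcritical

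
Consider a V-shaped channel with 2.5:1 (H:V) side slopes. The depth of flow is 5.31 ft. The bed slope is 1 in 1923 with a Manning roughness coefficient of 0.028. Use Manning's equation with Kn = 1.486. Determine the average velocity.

For a triangular section with side slope z = 2.5: A = zy² = 2.5×5.31² = 70.49 ft²; P = 2y√(1+z²) = 2×5.31×2.693 = 28.6 ft.
Hydraulic radius R = A/P = 70.49/28.6 = 2.465 ft.
From Manning's equation, V = (1.486/n) R^(2/3) S^(1/2) = (1.486/0.028) × 2.465^(2/3) × 0.00052^(1/2) = 2.21 ft/s.

V = 2.21 ft/s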